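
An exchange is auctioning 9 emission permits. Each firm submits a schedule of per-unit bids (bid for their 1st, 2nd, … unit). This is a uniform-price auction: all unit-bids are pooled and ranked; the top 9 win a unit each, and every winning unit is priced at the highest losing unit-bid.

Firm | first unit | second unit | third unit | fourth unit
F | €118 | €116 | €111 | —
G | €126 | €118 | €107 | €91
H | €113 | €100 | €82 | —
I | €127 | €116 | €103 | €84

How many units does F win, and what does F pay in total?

Pooled unit-bids ranked (top 9): 127 (I-1), 126 (G-1), 118 (F-1), 118 (G-2), 116 (F-2), 116 (I-2), 113 (H-1), 111 (F-3), 107 (G-3)
Highest rejected unit-bid = €103.
F wins 3 unit(s) at €103 each.

F: 3 units, pays €309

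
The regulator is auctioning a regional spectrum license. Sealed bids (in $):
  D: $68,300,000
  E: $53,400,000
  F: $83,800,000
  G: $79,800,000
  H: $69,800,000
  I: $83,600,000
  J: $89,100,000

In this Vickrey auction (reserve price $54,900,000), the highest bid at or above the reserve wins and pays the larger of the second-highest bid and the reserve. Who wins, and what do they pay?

J pays $83,800,000

Bids in order: 89,100,000 (J) > 83,800,000 (F) > 83,600,000 (I) > 79,800,000 (G) > 69,800,000 (H) > 68,300,000 (D) > …
J has the top bid at or above the reserve ($89,100,000).
Second-highest bid $83,800,000 exceeds the reserve $54,900,000 → payment $83,800,000.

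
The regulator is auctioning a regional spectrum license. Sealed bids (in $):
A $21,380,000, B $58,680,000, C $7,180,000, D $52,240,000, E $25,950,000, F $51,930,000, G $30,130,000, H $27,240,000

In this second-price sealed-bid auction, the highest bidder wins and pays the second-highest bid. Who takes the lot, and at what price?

Bids ranked: 58,680,000 (B) > 52,240,000 (D) > 51,930,000 (F) > 30,130,000 (G) > 27,240,000 (H) > 25,950,000 (E) > …
B wins with the highest bid; price is set by the runner-up at $52,240,000.

B pays $52,240,000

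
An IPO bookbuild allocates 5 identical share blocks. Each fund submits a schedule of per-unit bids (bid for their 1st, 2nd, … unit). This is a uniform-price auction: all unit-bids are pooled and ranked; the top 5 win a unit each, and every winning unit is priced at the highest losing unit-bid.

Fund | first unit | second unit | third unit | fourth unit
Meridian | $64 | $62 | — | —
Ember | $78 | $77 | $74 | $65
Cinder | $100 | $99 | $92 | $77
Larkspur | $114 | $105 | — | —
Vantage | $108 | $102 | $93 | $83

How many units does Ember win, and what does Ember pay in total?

Ember: 0 units, pays $0

Merging the schedules and taking the best 5: 114 (Larkspur-1), 108 (Vantage-1), 105 (Larkspur-2), 102 (Vantage-2), 100 (Cinder-1)
First bid not allocated: $99.
Ember wins 0 unit(s) at $99 each.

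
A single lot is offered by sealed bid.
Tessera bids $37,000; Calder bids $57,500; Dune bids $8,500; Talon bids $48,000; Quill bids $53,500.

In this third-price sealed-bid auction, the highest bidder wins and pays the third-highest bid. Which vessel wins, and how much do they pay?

Bids ranked: 57,500 (Calder) > 53,500 (Quill) > 48,000 (Talon) > 37,000 (Tessera) > 8,500 (Dune)
Calder wins; payment is bid #3 in the ranking = $48,000.

Calder pays $48,000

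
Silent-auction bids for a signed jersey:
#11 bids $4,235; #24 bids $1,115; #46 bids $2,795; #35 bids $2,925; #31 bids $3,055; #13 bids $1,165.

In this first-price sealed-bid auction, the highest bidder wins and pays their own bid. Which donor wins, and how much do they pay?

Bids ranked: 4,235 (#11) > 3,055 (#31) > 2,925 (#35) > 2,795 (#46) > 1,165 (#13) > 1,115 (#24)
First-price: #11 pays what they bid, $4,235.

#11 pays $4,235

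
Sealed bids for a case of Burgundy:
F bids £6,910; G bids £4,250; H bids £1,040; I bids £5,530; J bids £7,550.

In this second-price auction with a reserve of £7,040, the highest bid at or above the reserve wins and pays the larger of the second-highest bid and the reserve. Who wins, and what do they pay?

J pays £7,040

Sorting bids: 7,550 (J) > 6,910 (F) > 5,530 (I) > 4,250 (G) > 1,040 (H)
J has the top bid at or above the reserve (£7,550).
max(second-highest £6,910, reserve £7,040) = £7,040.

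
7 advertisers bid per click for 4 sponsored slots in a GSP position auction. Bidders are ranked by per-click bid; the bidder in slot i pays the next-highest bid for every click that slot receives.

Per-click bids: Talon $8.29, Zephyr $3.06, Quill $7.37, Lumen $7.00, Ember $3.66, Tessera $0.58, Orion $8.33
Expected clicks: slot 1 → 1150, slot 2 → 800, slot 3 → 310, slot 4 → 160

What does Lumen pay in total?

Lumen pays $585.60

Sorting advertisers: $8.33 (Orion) > $8.29 (Talon) > $7.37 (Quill) > $7.00 (Lumen) > $3.66 (Ember) > …
Lumen holds slot 4 → pays next bid $3.66 × 160 clicks = $585.60.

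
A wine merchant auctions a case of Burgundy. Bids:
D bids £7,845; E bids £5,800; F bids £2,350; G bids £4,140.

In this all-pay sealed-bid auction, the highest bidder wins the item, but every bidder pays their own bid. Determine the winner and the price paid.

Sorting bids: 7,845 (D) > 5,800 (E) > 4,140 (G) > 2,350 (F)
D wins with the top bid; all bids are sunk regardless.

D pays £7,845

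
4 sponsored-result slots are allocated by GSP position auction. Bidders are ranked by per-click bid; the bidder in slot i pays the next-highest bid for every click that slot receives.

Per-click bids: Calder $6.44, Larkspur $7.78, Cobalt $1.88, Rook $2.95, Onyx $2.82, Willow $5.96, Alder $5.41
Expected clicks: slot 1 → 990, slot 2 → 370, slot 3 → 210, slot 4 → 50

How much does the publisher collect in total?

Total revenue: $9864.40

Per-click bids in order: $7.78 (Larkspur) > $6.44 (Calder) > $5.96 (Willow) > $5.41 (Alder) > $2.95 (Rook) > …
Slot 1: Larkspur pays $6.44 × 990 = $6375.60
Slot 2: Calder pays $5.96 × 370 = $2205.20
Slot 3: Willow pays $5.41 × 210 = $1136.10
Slot 4: Alder pays $2.95 × 50 = $147.50
Total = $9864.40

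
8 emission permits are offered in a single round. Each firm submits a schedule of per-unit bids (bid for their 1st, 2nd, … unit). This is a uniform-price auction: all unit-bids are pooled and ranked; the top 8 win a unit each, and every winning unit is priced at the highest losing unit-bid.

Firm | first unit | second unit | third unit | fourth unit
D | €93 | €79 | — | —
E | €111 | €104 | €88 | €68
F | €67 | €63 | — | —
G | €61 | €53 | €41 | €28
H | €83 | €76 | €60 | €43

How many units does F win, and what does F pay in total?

All unit-bids, highest first — top 8: 111 (E-1), 104 (E-2), 93 (D-1), 88 (E-3), 83 (H-1), 79 (D-2), 76 (H-2), 68 (E-4)
Highest rejected unit-bid = €67.
F wins 0 unit(s) at €67 each.

F: 0 units, pays €0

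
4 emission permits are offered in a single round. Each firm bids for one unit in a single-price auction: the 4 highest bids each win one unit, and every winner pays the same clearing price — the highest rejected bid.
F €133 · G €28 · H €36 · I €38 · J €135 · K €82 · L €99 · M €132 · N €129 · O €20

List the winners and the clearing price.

Sorting: 135 (J), 133 (F), 132 (M), 129 (N), 99 (L), 82 (K), …
Winners (4 units): J, F, M, N.
Clearing price = highest rejected bid = €99.

J, F, M, N; each pays €99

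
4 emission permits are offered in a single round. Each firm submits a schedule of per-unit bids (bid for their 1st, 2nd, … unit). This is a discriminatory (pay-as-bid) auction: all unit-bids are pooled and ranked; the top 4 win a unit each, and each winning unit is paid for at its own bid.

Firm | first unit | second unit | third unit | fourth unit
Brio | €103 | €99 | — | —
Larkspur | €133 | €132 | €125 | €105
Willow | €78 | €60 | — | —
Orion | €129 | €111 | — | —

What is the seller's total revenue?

Pooled unit-bids ranked (top 4): 133 (Larkspur-1), 132 (Larkspur-2), 129 (Orion-1), 125 (Larkspur-3)
Next rejected bid: €111 (not a price — pay-as-bid).
Each winning unit pays its own bid.
Revenue = 133 + 132 + 129 + 125 = €519.

Total revenue: €519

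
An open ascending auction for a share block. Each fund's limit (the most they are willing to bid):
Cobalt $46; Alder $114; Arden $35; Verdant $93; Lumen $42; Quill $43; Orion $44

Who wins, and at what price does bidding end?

Alder wins at $93

Sorting limits: 114 (Alder) > 93 (Verdant) > 46 (Cobalt) > 44 (Orion) > 43 (Quill) > 42 (Lumen) > …
Verdant is the last rival to drop out, at $93; Alder remains and wins at that price.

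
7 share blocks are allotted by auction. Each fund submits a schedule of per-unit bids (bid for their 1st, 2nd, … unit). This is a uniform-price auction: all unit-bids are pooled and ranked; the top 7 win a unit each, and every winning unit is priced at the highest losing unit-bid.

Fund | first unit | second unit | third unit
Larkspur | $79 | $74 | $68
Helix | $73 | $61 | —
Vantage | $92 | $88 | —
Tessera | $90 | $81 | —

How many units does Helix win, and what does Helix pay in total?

All unit-bids, highest first — top 7: 92 (Vantage-1), 90 (Tessera-1), 88 (Vantage-2), 81 (Tessera-2), 79 (Larkspur-1), 74 (Larkspur-2), 73 (Helix-1)
Highest rejected unit-bid = $68.
Helix wins 1 unit(s) at $68 each.

Helix: 1 unit, pays $68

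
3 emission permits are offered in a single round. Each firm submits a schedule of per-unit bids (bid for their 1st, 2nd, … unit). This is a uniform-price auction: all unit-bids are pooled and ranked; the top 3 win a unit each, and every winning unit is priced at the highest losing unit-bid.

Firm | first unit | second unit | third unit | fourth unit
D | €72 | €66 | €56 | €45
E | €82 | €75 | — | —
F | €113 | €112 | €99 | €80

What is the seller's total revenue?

Total revenue: €246

All unit-bids, highest first — top 3: 113 (F-1), 112 (F-2), 99 (F-3)
The (k+1)-th unit-bid is €82.
Allocation: F 3. Every unit priced at €82.
Revenue = 3 × 82 = €246.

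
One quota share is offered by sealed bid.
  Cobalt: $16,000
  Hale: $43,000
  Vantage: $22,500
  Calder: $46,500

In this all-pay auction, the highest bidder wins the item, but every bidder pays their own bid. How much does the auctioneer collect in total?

Rule: the highest bidder wins the item, but every bidder pays their own bid.
Bids ranked: 46,500 (Calder) > 43,000 (Hale) > 22,500 (Vantage) > 16,000 (Cobalt)
Every bidder forfeits their bid regardless of winning.
Revenue = 16,000 + 43,000 + 22,500 + 46,500 = $128,000.

Total revenue: $128,000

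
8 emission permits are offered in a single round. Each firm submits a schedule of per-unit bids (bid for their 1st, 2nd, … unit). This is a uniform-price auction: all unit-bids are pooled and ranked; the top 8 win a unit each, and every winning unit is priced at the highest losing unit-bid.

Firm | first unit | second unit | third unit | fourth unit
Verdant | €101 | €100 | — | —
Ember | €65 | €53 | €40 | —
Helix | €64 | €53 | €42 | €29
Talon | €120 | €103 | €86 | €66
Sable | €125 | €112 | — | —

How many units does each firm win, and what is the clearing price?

Sable 2, Talon 4, Verdant 2; clearing price €65

All unit-bids, highest first — top 8: 125 (Sable-1), 120 (Talon-1), 112 (Sable-2), 103 (Talon-2), 101 (Verdant-1), 100 (Verdant-2), 86 (Talon-3), 66 (Talon-4)
First bid not allocated: €65.
Allocation: Sable 2, Talon 4, Verdant 2.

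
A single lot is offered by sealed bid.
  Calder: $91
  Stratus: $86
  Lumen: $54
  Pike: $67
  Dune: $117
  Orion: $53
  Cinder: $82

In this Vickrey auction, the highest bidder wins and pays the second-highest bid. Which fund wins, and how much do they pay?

Bids in order: 117 (Dune) > 91 (Calder) > 86 (Stratus) > 82 (Cinder) > 67 (Pike) > 54 (Lumen) > …
Dune is highest; pays the second-highest bid, $91.

Dune pays $91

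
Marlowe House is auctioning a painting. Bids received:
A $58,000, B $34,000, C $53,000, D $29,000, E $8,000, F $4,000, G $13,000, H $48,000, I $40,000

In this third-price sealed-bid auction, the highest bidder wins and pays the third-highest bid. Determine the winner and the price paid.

A pays $48,000

Bids ranked: 58,000 (A) > 53,000 (C) > 48,000 (H) > 40,000 (I) > 34,000 (B) > 29,000 (D) > …
A is highest; pays the third-highest bid, $48,000.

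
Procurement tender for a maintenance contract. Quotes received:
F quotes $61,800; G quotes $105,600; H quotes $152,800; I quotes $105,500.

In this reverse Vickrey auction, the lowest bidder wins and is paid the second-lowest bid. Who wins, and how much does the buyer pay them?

F is paid $105,500

Bids in order: 61,800 (F) < 105,500 (I) < 105,600 (G) < 152,800 (H)
Second-price: F is paid I's bid of $105,500.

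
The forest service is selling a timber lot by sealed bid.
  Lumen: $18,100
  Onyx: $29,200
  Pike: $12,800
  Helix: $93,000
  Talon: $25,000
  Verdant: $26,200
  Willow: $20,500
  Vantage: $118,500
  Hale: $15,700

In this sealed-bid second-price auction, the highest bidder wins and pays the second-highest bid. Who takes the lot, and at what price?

Bids ranked: 118,500 (Vantage) > 93,000 (Helix) > 29,200 (Onyx) > 26,200 (Verdant) > 25,000 (Talon) > 20,500 (Willow) > …
Vantage is highest; pays the second-highest bid, $93,000.

Vantage pays $93,000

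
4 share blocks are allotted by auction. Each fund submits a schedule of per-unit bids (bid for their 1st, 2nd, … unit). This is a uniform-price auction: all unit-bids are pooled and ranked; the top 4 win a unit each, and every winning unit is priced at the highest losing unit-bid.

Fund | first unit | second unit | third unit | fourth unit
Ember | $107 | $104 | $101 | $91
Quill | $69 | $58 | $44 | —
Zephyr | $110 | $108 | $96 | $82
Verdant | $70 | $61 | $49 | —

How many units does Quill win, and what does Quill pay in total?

Quill: 0 units, pays $0

All unit-bids, highest first — top 4: 110 (Zephyr-1), 108 (Zephyr-2), 107 (Ember-1), 104 (Ember-2)
The (k+1)-th unit-bid is $101.
Quill wins 0 unit(s) at $101 each.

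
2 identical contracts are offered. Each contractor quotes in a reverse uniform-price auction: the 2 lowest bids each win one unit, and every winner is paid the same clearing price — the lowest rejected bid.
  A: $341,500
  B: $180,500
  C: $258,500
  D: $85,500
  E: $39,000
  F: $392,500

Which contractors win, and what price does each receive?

Ordering the bids: 39,000 (E), 85,500 (D), 180,500 (B), 258,500 (C), …
Winners (2 units): E, D.
Clearing price = lowest rejected bid = $180,500.

E, D; each is paid $180,500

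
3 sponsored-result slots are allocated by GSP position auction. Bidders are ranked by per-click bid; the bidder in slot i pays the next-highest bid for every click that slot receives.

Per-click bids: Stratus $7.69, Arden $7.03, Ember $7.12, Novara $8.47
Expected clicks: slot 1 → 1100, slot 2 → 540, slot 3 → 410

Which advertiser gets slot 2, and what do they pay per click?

Sorting advertisers: $8.47 (Novara) > $7.69 (Stratus) > $7.12 (Ember) > $7.03 (Arden)
Slot 2 goes to the second-ranked bidder, Stratus, who pays the next bid down: $7.12/click.

Stratus; $7.12 per click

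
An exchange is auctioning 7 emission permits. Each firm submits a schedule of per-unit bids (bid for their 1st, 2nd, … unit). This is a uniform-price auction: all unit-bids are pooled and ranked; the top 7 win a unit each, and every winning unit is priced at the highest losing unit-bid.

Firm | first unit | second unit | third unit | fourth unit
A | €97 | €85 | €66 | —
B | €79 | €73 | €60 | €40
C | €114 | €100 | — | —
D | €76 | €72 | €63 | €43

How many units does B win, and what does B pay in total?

All unit-bids, highest first — top 7: 114 (C-1), 100 (C-2), 97 (A-1), 85 (A-2), 79 (B-1), 76 (D-1), 73 (B-2)
Highest rejected unit-bid = €72.
B wins 2 unit(s) at €72 each.

B: 2 units, pays €144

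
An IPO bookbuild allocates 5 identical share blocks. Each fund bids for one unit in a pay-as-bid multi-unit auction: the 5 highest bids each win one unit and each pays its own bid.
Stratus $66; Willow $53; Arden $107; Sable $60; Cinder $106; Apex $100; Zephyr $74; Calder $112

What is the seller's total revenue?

Ordering the bids: 112 (Calder), 107 (Arden), 106 (Cinder), 100 (Apex), 74 (Zephyr), 66 (Stratus), 60 (Sable), …
Winners (5 units): Calder, Arden, Cinder, Apex, Zephyr.
Total revenue = 112 + 107 + 106 + 100 + 74 = $499.

Total revenue: $499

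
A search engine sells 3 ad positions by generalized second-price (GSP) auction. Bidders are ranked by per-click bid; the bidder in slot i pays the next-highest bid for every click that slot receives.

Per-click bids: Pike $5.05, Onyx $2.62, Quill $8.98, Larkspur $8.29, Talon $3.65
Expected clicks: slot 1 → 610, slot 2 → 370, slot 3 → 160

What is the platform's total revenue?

Sorting advertisers: $8.98 (Quill) > $8.29 (Larkspur) > $5.05 (Pike) > $3.65 (Talon) > …
Slot 1: Quill pays $8.29 × 610 = $5056.90
Slot 2: Larkspur pays $5.05 × 370 = $1868.50
Slot 3: Pike pays $3.65 × 160 = $584.00
Total = $7509.40

Total revenue: $7509.40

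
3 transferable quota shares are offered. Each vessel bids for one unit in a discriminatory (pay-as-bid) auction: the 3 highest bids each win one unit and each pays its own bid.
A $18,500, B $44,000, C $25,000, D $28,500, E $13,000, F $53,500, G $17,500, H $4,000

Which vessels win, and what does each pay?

Bids ranked high→low: 53,500 (F), 44,000 (B), 28,500 (D), 25,000 (C), 18,500 (A), …
Top 3: F, B, D.
Each winner pays its own bid: F $53,500, B $44,000, D $28,500.

F $53,500, B $44,000, D $28,500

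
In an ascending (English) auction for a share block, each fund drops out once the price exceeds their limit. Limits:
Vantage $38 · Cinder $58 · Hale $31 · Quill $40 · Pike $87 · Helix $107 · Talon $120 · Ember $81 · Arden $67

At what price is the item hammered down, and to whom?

Ascending (English) auction: the price rises until one bidder remains; the winner pays the price at which the last rival dropped out.
Sorting limits: 120 (Talon) > 107 (Helix) > 87 (Pike) > 81 (Ember) > 67 (Arden) > 58 (Cinder) > …
Helix is the last rival to drop out, at $107; Talon remains and wins at that price.

Talon wins at $107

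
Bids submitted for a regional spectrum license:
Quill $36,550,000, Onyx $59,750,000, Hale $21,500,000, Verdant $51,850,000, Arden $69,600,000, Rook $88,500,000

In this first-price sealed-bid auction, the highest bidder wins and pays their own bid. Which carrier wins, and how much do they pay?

First-price sealed-bid auction: the highest bidder wins and pays their own bid.
Sorting bids: 88,500,000 (Rook) > 69,600,000 (Arden) > 59,750,000 (Onyx) > 51,850,000 (Verdant) > 36,550,000 (Quill) > 21,500,000 (Hale)
First-price: Rook pays what they bid, $88,500,000.

Rook pays $88,500,000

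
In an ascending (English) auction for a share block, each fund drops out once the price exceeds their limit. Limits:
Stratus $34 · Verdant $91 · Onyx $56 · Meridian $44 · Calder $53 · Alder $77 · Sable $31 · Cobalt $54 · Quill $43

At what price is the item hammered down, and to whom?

Verdant wins at $77

Sorting limits: 91 (Verdant) > 77 (Alder) > 56 (Onyx) > 54 (Cobalt) > 53 (Calder) > 44 (Meridian) > …
Once the price passes $77, only Verdant is left; the hammer falls at Alder's limit of $77.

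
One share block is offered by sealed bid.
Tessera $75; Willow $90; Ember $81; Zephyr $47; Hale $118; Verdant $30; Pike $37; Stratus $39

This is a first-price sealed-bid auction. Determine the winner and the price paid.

Hale pays $118

First-price sealed-bid auction: the highest bidder wins and pays their own bid.
Bids ranked: 118 (Hale) > 90 (Willow) > 81 (Ember) > 75 (Tessera) > 47 (Zephyr) > 39 (Stratus) > …
Hale is highest → pays own bid, $118.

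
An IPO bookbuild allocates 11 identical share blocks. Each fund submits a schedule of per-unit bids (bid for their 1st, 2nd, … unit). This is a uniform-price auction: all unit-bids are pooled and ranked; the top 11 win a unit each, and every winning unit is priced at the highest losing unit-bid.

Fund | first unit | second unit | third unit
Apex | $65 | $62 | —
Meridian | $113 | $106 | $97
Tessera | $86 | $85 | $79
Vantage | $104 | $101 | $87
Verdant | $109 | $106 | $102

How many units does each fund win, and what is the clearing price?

Meridian 3, Tessera 2, Vantage 3, Verdant 3; clearing price $79

Merging the schedules and taking the best 11: 113 (Meridian-1), 109 (Verdant-1), 106 (Meridian-2), 106 (Verdant-2), 104 (Vantage-1), 102 (Verdant-3), 101 (Vantage-2), 97 (Meridian-3), 87 (Vantage-3), 86 (Tessera-1), 85 (Tessera-2)
First bid not allocated: $79.
Allocation: Meridian 3, Tessera 2, Vantage 3, Verdant 3.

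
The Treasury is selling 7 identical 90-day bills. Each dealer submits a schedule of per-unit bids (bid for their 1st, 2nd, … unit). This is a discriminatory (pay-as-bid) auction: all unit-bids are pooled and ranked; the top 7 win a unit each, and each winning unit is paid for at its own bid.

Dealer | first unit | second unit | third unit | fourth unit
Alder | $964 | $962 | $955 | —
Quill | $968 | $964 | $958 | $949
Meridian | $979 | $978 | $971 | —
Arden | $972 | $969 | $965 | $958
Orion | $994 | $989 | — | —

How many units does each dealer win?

All unit-bids, highest first — top 7: 994 (Orion-1), 989 (Orion-2), 979 (Meridian-1), 978 (Meridian-2), 972 (Arden-1), 971 (Meridian-3), 969 (Arden-2)
Next rejected bid: $968 (not a price — pay-as-bid).
Allocation: Arden 2, Meridian 3, Orion 2.

Arden 2, Meridian 3, Orion 2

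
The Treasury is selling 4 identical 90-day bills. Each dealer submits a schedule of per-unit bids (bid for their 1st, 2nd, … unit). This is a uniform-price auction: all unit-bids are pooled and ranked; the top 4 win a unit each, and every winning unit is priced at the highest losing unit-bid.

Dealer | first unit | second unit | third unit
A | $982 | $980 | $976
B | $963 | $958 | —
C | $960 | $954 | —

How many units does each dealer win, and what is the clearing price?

All unit-bids, highest first — top 4: 982 (A-1), 980 (A-2), 976 (A-3), 963 (B-1)
First bid not allocated: $960.
Allocation: A 3, B 1.

A 3, B 1; clearing price $960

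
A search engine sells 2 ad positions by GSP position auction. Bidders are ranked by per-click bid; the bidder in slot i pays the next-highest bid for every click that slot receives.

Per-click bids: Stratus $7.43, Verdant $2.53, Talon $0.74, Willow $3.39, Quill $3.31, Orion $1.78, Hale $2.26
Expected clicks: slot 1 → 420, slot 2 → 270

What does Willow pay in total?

Sorting advertisers: $7.43 (Stratus) > $3.39 (Willow) > $3.31 (Quill) > …
Willow holds slot 2 → pays next bid $3.31 × 270 clicks = $893.70.

Willow pays $893.70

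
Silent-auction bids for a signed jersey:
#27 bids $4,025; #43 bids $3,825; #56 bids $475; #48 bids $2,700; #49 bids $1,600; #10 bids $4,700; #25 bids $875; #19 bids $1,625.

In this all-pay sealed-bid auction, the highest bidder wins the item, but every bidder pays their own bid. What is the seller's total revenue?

Total revenue: $19,825

Rule: the highest bidder wins the item, but every bidder pays their own bid.
Sorting bids: 4,700 (#10) > 4,025 (#27) > 3,825 (#43) > 2,700 (#48) > 1,625 (#19) > 1,600 (#49) > …
Every bidder forfeits their bid regardless of winning.
Revenue = 4,025 + 3,825 + 475 + 2,700 + 1,600 + 4,700 + 875 + 1,625 = $19,825.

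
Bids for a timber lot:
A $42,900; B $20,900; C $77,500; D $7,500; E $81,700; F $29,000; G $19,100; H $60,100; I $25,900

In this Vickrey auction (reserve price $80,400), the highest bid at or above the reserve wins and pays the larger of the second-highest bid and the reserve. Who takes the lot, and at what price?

Sorting bids: 81,700 (E) > 77,500 (C) > 60,100 (H) > 42,900 (A) > 29,000 (F) > 25,900 (I) > …
Highest eligible bid: E at $81,700.
max(second-highest $77,500, reserve $80,400) = $80,400.

E pays $80,400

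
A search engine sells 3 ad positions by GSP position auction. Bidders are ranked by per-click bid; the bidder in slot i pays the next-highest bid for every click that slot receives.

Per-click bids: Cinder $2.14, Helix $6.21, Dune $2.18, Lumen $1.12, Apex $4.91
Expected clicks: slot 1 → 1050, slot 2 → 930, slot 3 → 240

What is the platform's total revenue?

Ranked by bid: $6.21 (Helix) > $4.91 (Apex) > $2.18 (Dune) > $2.14 (Cinder) > …
Slot 1: Helix pays $4.91 × 1050 = $5155.50
Slot 2: Apex pays $2.18 × 930 = $2027.40
Slot 3: Dune pays $2.14 × 240 = $513.60
Total = $7696.50

Total revenue: $7696.50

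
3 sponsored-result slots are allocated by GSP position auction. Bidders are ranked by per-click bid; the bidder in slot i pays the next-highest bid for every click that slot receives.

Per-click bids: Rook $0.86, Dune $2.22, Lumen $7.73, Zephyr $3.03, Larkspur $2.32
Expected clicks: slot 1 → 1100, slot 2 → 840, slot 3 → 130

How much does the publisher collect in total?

Per-click bids in order: $7.73 (Lumen) > $3.03 (Zephyr) > $2.32 (Larkspur) > $2.22 (Dune) > …
Slot 1: Lumen pays $3.03 × 1100 = $3333.00
Slot 2: Zephyr pays $2.32 × 840 = $1948.80
Slot 3: Larkspur pays $2.22 × 130 = $288.60
Total = $5570.40

Total revenue: $5570.40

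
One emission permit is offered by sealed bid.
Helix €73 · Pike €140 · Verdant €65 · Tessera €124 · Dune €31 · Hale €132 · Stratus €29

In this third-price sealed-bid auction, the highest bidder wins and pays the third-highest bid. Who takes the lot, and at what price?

Pike pays €124

Bids ranked: 140 (Pike) > 132 (Hale) > 124 (Tessera) > 73 (Helix) > 65 (Verdant) > 31 (Dune) > …
Pike is highest; pays the third-highest bid, €124.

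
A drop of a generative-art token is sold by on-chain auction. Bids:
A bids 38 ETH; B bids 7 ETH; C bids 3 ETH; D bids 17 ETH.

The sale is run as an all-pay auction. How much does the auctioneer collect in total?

Bids ranked: 38 (A) > 17 (D) > 7 (B) > 3 (C)
Every bidder forfeits their bid regardless of winning.
Revenue = 38 + 7 + 3 + 17 = 65 ETH.

Total revenue: 65 ETH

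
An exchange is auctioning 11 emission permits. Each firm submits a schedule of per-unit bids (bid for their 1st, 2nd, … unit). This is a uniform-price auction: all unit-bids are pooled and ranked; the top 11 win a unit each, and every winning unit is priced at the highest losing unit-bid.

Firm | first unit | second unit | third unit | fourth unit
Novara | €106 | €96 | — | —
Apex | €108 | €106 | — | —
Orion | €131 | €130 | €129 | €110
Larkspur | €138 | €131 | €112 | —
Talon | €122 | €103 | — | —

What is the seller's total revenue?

Total revenue: €1,133

Pooled unit-bids ranked (top 11): 138 (Larkspur-1), 131 (Orion-1), 131 (Larkspur-2), 130 (Orion-2), 129 (Orion-3), 122 (Talon-1), 112 (Larkspur-3), 110 (Orion-4), 108 (Apex-1), 106 (Novara-1), 106 (Apex-2)
The (k+1)-th unit-bid is €103.
Allocation: Apex 2, Larkspur 3, Novara 1, Orion 4, Talon 1. Every unit priced at €103.
Revenue = 11 × 103 = €1,133.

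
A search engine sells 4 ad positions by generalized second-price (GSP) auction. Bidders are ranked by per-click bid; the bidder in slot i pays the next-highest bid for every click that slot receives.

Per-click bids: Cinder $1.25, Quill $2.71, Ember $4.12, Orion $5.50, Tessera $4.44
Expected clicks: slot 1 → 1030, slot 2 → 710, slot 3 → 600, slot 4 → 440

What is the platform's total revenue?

Per-click bids in order: $5.50 (Orion) > $4.44 (Tessera) > $4.12 (Ember) > $2.71 (Quill) > $1.25 (Cinder)
Slot 1: Orion pays $4.44 × 1030 = $4573.20
Slot 2: Tessera pays $4.12 × 710 = $2925.20
Slot 3: Ember pays $2.71 × 600 = $1626.00
Slot 4: Quill pays $1.25 × 440 = $550.00
Total = $9674.40

Total revenue: $9674.40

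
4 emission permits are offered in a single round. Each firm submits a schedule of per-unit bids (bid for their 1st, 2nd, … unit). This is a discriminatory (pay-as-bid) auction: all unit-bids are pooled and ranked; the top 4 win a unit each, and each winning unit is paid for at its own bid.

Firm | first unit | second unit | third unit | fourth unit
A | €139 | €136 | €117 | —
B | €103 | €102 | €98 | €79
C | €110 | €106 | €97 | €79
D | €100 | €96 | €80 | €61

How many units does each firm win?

All unit-bids, highest first — top 4: 139 (A-1), 136 (A-2), 117 (A-3), 110 (C-1)
Next rejected bid: €106 (not a price — pay-as-bid).
Allocation: A 3, C 1.

A 3, C 1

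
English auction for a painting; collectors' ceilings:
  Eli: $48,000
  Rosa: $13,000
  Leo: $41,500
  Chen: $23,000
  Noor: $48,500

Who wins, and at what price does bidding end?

Limits in order: 48,500 (Noor) > 48,000 (Eli) > 41,500 (Leo) > 23,000 (Chen) > 13,000 (Rosa)
Bidding ends when Eli exits at $48,000; Noor takes it.

Noor wins at $48,000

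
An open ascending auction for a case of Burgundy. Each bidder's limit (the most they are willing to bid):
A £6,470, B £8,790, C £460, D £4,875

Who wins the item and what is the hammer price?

Sorting limits: 8,790 (B) > 6,470 (A) > 4,875 (D) > 460 (C)
A is the last rival to drop out, at £6,470; B remains and wins at that price.

B wins at £6,470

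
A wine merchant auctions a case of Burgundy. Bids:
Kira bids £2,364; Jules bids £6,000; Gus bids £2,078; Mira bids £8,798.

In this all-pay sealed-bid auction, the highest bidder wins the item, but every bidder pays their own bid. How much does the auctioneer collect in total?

Bids in order: 8,798 (Mira) > 6,000 (Jules) > 2,364 (Kira) > 2,078 (Gus)
Mira wins with the top bid; all bids are sunk regardless.
Every bidder forfeits their bid regardless of winning.
Revenue = 2,364 + 6,000 + 2,078 + 8,798 = £19,240.

Total revenue: £19,240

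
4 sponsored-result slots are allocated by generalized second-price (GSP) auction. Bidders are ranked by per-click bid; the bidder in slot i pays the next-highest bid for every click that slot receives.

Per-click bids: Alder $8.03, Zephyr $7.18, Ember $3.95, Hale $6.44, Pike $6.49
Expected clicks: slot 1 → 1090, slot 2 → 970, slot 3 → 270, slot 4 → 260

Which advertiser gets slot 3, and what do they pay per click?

Pike; $6.44 per click

Sorting advertisers: $8.03 (Alder) > $7.18 (Zephyr) > $6.49 (Pike) > $6.44 (Hale) > $3.95 (Ember)
Slot 3 goes to the third-ranked bidder, Pike, who pays the next bid down: $6.44/click.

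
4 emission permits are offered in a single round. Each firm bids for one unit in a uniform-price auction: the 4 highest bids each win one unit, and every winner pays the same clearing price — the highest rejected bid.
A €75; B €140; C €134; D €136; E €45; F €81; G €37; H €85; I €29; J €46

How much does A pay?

A pays €0

Sorting: 140 (B), 136 (D), 134 (C), 85 (H), 81 (F), 75 (A), …
Top 4: B, D, C, H.
Clearing price = highest rejected bid = €81.
A does not win → pays €0.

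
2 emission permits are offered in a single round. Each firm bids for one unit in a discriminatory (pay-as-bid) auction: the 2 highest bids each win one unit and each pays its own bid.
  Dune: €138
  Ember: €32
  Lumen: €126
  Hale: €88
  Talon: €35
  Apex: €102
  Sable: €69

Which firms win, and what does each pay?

Bids ranked high→low: 138 (Dune), 126 (Lumen), 102 (Apex), 88 (Hale), …
The 2 highest are Dune, Lumen.
Each winner pays its own bid: Dune €138, Lumen €126.

Dune €138, Lumen €126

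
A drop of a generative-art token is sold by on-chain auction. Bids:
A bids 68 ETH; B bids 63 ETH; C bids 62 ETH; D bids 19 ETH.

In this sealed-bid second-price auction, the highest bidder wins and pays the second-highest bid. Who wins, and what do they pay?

A pays 63 ETH

Bids ranked: 68 (A) > 63 (B) > 62 (C) > 19 (D)
A wins with the highest bid; price is set by the runner-up at 63 ETH.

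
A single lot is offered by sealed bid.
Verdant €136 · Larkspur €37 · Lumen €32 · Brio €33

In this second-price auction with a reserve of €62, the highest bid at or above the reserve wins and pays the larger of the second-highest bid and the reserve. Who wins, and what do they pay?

Verdant pays €62

Sorting bids: 136 (Verdant) > 37 (Larkspur) > 33 (Brio) > 32 (Lumen)
Verdant has the top bid at or above the reserve (€136).
max(second-highest €37, reserve €62) = €62.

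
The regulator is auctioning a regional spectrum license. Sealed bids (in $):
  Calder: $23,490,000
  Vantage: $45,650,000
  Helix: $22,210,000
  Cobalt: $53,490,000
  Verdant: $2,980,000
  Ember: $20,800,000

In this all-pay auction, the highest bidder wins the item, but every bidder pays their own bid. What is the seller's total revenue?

Rule: the highest bidder wins the item, but every bidder pays their own bid.
Bids in order: 53,490,000 (Cobalt) > 45,650,000 (Vantage) > 23,490,000 (Calder) > 22,210,000 (Helix) > 20,800,000 (Ember) > 2,980,000 (Verdant)
Cobalt wins with the top bid; all bids are sunk regardless.
Every bidder forfeits their bid regardless of winning.
Revenue = 23,490,000 + 45,650,000 + 22,210,000 + 53,490,000 + 2,980,000 + 20,800,000 = $168,620,000.

Total revenue: $168,620,000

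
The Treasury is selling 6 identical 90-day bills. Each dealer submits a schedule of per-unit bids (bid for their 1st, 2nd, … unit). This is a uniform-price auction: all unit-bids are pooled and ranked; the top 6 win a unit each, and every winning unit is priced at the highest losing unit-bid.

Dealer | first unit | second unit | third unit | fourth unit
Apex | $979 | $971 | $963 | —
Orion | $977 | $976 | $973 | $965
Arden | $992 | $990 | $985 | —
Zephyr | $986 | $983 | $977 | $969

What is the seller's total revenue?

Total revenue: $5,862

Pooled unit-bids ranked (top 6): 992 (Arden-1), 990 (Arden-2), 986 (Zephyr-1), 985 (Arden-3), 983 (Zephyr-2), 979 (Apex-1)
The (k+1)-th unit-bid is $977.
Allocation: Apex 1, Arden 3, Zephyr 2. Every unit priced at $977.
Revenue = 6 × 977 = $5,862.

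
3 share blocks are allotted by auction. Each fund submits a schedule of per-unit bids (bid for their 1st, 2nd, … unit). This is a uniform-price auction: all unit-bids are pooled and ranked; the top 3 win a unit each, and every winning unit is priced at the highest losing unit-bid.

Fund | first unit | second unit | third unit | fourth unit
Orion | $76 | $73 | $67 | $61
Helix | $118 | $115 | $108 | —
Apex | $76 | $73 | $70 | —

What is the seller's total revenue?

Total revenue: $228

Merging the schedules and taking the best 3: 118 (Helix-1), 115 (Helix-2), 108 (Helix-3)
First bid not allocated: $76.
Allocation: Helix 3. Every unit priced at $76.
Revenue = 3 × 76 = $228.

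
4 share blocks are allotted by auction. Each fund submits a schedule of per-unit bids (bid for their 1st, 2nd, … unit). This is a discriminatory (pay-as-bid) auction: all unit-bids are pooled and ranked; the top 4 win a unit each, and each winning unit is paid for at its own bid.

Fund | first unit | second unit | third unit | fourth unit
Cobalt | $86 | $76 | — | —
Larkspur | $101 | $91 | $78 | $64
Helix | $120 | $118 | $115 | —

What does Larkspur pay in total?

All unit-bids, highest first — top 4: 120 (Helix-1), 118 (Helix-2), 115 (Helix-3), 101 (Larkspur-1)
Next rejected bid: $91 (not a price — pay-as-bid).
Larkspur's winning unit-bids: 101 = $101.

Larkspur pays $101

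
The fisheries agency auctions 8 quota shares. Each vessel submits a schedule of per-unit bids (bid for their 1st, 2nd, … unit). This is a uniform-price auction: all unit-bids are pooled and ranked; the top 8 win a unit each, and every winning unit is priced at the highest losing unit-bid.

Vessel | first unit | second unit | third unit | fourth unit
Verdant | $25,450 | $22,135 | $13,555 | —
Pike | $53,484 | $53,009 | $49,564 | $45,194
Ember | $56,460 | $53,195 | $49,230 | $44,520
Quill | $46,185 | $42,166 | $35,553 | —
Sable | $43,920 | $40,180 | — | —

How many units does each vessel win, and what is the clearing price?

Merging the schedules and taking the best 8: 56,460 (Ember-1), 53,484 (Pike-1), 53,195 (Ember-2), 53,009 (Pike-2), 49,564 (Pike-3), 49,230 (Ember-3), 46,185 (Quill-1), 45,194 (Pike-4)
The (k+1)-th unit-bid is $44,520.
Allocation: Ember 3, Pike 4, Quill 1.

Ember 3, Pike 4, Quill 1; clearing price $44,520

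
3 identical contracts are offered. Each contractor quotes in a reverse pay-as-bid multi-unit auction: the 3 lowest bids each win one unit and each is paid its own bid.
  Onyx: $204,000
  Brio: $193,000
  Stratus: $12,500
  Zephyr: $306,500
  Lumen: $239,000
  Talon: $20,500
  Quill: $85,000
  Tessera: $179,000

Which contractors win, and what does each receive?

Stratus $12,500, Talon $20,500, Quill $85,000

Bids ranked low→high: 12,500 (Stratus), 20,500 (Talon), 85,000 (Quill), 179,000 (Tessera), 193,000 (Brio), …
Lowest 3: Stratus, Talon, Quill.
Each winner is paid its own bid: Stratus $12,500, Talon $20,500, Quill $85,000.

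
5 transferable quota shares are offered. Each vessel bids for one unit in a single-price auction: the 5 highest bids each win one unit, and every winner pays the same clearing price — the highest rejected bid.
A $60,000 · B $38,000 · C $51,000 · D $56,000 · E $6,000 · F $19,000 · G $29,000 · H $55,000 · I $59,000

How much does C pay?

Bids ranked high→low: 60,000 (A), 59,000 (I), 56,000 (D), 55,000 (H), 51,000 (C), 38,000 (B), 29,000 (G), …
Top 5: A, I, D, H, C.
First losing bid is B's $38,000, which sets the uniform price.
C wins → pays $38,000.

C pays $38,000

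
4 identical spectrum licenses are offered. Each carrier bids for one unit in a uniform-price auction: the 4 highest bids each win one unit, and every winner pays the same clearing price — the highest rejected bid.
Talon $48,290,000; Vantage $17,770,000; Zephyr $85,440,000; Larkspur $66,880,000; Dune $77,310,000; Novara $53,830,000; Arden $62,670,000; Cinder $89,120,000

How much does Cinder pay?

Cinder pays $62,670,000

Sorting: 89,120,000 (Cinder), 85,440,000 (Zephyr), 77,310,000 (Dune), 66,880,000 (Larkspur), 62,670,000 (Arden), 53,830,000 (Novara), …
Winners (4 units): Cinder, Zephyr, Dune, Larkspur.
First losing bid is Arden's $62,670,000, which sets the uniform price.
Cinder wins → pays $62,670,000.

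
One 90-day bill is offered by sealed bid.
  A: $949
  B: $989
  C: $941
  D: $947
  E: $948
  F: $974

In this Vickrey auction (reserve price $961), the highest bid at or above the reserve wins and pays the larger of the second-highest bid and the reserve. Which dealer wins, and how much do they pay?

B pays $974

Rule: the highest bid at or above the reserve wins and pays the larger of the second-highest bid and the reserve.
Sorting bids: 989 (B) > 974 (F) > 949 (A) > 948 (E) > 947 (D) > 941 (C)
B has the top bid at or above the reserve ($989).
max(second-highest $974, reserve $961) = $974; the reserve does not bind.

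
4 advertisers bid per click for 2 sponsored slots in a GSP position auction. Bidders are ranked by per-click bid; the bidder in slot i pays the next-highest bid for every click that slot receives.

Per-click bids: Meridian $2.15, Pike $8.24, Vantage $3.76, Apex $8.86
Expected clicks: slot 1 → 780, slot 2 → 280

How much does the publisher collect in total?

Sorting advertisers: $8.86 (Apex) > $8.24 (Pike) > $3.76 (Vantage) > …
Slot 1: Apex pays $8.24 × 780 = $6427.20
Slot 2: Pike pays $3.76 × 280 = $1052.80
Total = $7480.00

Total revenue: $7480.00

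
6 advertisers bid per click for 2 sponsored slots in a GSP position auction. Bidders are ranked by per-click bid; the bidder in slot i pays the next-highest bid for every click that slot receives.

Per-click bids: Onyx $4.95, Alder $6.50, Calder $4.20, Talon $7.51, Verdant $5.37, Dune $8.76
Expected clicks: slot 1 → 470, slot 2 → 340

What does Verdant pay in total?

Verdant pays $0.00

Sorting advertisers: $8.76 (Dune) > $7.51 (Talon) > $6.50 (Alder) > …
Verdant ranks below slot 2 → no slot, pays nothing.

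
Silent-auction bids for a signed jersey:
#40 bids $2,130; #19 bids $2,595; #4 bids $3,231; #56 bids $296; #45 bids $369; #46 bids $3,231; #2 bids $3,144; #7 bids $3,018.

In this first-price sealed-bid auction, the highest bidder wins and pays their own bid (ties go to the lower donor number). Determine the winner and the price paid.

#4 pays $3,231

Rule: the highest bidder wins and pays their own bid.
Sorting bids: 3,231 (#4) > 3,231 (#46) > 3,144 (#2) > 3,018 (#7) > 2,595 (#19) > 2,130 (#40) > …
Tie at $3,231 → #4 wins by tie-break.
First-price: #4 pays what they bid, $3,231.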